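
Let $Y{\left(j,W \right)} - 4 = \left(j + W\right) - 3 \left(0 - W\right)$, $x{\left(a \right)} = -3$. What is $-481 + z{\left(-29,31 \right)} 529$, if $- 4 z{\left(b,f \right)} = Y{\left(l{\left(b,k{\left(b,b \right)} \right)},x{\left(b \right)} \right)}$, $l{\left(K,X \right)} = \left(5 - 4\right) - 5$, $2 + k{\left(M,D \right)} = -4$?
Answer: $1106$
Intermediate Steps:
$k{\left(M,D \right)} = -6$ ($k{\left(M,D \right)} = -2 - 4 = -6$)
$l{\left(K,X \right)} = -4$ ($l{\left(K,X \right)} = 1 - 5 = -4$)
$Y{\left(j,W \right)} = 4 + j + 4 W$ ($Y{\left(j,W \right)} = 4 - \left(- W - j + 3 \left(0 - W\right)\right) = 4 - \left(- W - j + 3 \left(-1\right) W\right) = 4 + \left(\left(W + j\right) + 3 W\right) = 4 + \left(j + 4 W\right) = 4 + j + 4 W$)
$z{\left(b,f \right)} = 3$ ($z{\left(b,f \right)} = - \frac{4 - 4 + 4 \left(-3\right)}{4} = - \frac{4 - 4 - 12}{4} = \left(- \frac{1}{4}\right) \left(-12\right) = 3$)
$-481 + z{\left(-29,31 \right)} 529 = -481 + 3 \cdot 529 = -481 + 1587 = 1106$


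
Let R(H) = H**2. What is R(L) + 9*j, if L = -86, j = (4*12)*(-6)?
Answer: 4804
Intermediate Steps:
j = -288 (j = 48*(-6) = -288)
R(L) + 9*j = (-86)**2 + 9*(-288) = 7396 - 2592 = 4804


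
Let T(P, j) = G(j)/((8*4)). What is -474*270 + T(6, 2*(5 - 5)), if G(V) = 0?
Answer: -127980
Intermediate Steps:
T(P, j) = 0 (T(P, j) = 0/((8*4)) = 0/32 = 0*(1/32) = 0)
-474*270 + T(6, 2*(5 - 5)) = -474*270 + 0 = -127980 + 0 = -127980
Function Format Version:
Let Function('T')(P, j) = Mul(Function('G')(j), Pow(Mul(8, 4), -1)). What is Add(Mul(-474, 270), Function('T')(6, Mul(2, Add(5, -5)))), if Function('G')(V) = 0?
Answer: -127980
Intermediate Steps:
Function('T')(P, j) = 0 (Function('T')(P, j) = Mul(0, Pow(Mul(8, 4), -1)) = Mul(0, Pow(32, -1)) = Mul(0, Rational(1, 32)) = 0)
Add(Mul(-474, 270), Function('T')(6, Mul(2, Add(5, -5)))) = Add(Mul(-474, 270), 0) = Add(-127980, 0) = -127980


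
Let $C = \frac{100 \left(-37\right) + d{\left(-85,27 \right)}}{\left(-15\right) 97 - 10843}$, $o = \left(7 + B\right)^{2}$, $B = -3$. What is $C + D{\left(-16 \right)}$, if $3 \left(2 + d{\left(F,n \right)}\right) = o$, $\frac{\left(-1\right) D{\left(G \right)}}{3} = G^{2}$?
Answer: $- \frac{14161751}{18447} \approx -767.7$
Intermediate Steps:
$o = 16$ ($o = \left(7 - 3\right)^{2} = 4^{2} = 16$)
$D{\left(G \right)} = - 3 G^{2}$
$d{\left(F,n \right)} = \frac{10}{3}$ ($d{\left(F,n \right)} = -2 + \frac{1}{3} \cdot 16 = -2 + \frac{16}{3} = \frac{10}{3}$)
$C = \frac{5545}{18447}$ ($C = \frac{100 \left(-37\right) + \frac{10}{3}}{\left(-15\right) 97 - 10843} = \frac{-3700 + \frac{10}{3}}{-1455 - 10843} = - \frac{11090}{3 \left(-12298\right)} = \left(- \frac{11090}{3}\right) \left(- \frac{1}{12298}\right) = \frac{5545}{18447} \approx 0.30059$)
$C + D{\left(-16 \right)} = \frac{5545}{18447} - 3 \left(-16\right)^{2} = \frac{5545}{18447} - 768 = - \frac{14161751}{18447}$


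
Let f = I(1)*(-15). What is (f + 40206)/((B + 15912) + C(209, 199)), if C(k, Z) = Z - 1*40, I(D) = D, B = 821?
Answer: 40191/16892 ≈ 2.3793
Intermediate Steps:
C(k, Z) = -40 + Z (C(k, Z) = Z - 40 = -40 + Z)
f = -15 (f = 1*(-15) = -15)
(f + 40206)/((B + 15912) + C(209, 199)) = (-15 + 40206)/((821 + 15912) + (-40 + 199)) = 40191/(16733 + 159) = 40191/16892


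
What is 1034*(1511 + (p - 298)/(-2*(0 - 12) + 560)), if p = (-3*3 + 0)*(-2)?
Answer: 114017112/73 ≈ 1.5619e+6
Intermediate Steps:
p = 18 (p = (-9 + 0)*(-2) = -9*(-2) = 18)
1034*(1511 + (p - 298)/(-2*(0 - 12) + 560)) = 1034*(1511 + (18 - 298)/(-2*(0 - 12) + 560)) = 1034*(1511 - 280/(-2*(-12) + 560)) = 1034*(1511 - 280/(24 + 560)) = 1034*(1511 - 280/584) = 1034*(1511 - 280*1/584) = 1034*(1511 - 35/73) = 1034*(110268/73) = 114017112/73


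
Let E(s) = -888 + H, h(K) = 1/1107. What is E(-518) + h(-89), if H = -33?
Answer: -1019546/1107 ≈ -921.00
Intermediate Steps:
h(K) = 1/1107
E(s) = -921 (E(s) = -888 - 33 = -921)
E(-518) + h(-89) = -921 + 1/1107 = -1019546/1107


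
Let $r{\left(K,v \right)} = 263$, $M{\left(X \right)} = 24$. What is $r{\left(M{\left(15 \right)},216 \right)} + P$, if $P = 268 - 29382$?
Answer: $-28851$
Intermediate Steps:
$P = -29114$ ($P = 268 - 29382 = -29114$)
$r{\left(M{\left(15 \right)},216 \right)} + P = 263 - 29114 = -28851$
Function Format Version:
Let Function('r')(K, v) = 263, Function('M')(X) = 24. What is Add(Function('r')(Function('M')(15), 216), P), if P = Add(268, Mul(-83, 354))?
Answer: -28851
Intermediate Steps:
P = -29114 (P = Add(268, -29382) = -29114)
Add(Function('r')(Function('M')(15), 216), P) = Add(263, -29114) = -28851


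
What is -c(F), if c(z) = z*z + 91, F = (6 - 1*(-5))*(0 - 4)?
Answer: -2027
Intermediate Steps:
F = -44 (F = (6 + 5)*(-4) = 11*(-4) = -44)
c(z) = 91 + z² (c(z) = z² + 91 = 91 + z²)
-c(F) = -(91 + (-44)²) = -(91 + 1936) = -1*2027 = -2027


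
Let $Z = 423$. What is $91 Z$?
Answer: $38493$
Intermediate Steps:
$91 Z = 91 \cdot 423 = 38493$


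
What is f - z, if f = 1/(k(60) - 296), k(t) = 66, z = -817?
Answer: 187909/230 ≈ 817.00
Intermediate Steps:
f = -1/230 (f = 1/(66 - 296) = 1/(-230) = -1/230 ≈ -0.0043478)
f - z = -1/230 - 1*(-817) = -1/230 + 817 = 187909/230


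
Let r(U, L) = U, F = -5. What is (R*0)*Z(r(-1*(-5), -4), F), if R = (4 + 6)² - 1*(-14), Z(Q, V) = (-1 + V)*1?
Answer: 0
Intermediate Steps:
Z(Q, V) = -1 + V
R = 114 (R = 10² + 14 = 100 + 14 = 114)
(R*0)*Z(r(-1*(-5), -4), F) = (114*0)*(-1 - 5) = 0*(-6) = 0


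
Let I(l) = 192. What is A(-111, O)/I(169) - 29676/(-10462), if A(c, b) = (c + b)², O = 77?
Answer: 2223983/251088 ≈ 8.8574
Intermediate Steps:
A(c, b) = (b + c)²
A(-111, O)/I(169) - 29676/(-10462) = (77 - 111)²/192 - 29676/(-10462) = (-34)²*(1/192) - 29676*(-1/10462) = 1156*(1/192) + 14838/5231 = 289/48 + 14838/5231 = 2223983/251088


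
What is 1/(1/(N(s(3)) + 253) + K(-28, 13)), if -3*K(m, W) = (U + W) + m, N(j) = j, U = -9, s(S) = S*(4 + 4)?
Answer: 277/2217 ≈ 0.12494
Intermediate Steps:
s(S) = 8*S (s(S) = S*8 = 8*S)
K(m, W) = 3 - W/3 - m/3 (K(m, W) = -((-9 + W) + m)/3 = -(-9 + W + m)/3 = 3 - W/3 - m/3)
1/(1/(N(s(3)) + 253) + K(-28, 13)) = 1/(1/(8*3 + 253) + (3 - ⅓*13 - ⅓*(-28))) = 1/(1/(24 + 253) + (3 - 13/3 + 28/3)) = 1/(1/277 + 8) = 1/(2217/277) = 277/2217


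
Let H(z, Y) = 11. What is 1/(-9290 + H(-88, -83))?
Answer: -1/9279 ≈ -0.00010777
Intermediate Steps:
1/(-9290 + H(-88, -83)) = 1/(-9290 + 11) = 1/(-9279) = -1/9279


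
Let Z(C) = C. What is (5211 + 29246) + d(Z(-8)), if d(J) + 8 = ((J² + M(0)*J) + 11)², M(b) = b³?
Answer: 40074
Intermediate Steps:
d(J) = -8 + (11 + J²)² (d(J) = -8 + ((J² + 0³*J) + 11)² = -8 + ((J² + 0*J) + 11)² = -8 + ((J² + 0) + 11)² = -8 + (J² + 11)² = -8 + (11 + J²)²)
(5211 + 29246) + d(Z(-8)) = (5211 + 29246) + (-8 + (11 + (-8)²)²) = 34457 + (-8 + (11 + 64)²) = 34457 + (-8 + 75²) = 34457 + (-8 + 5625) = 34457 + 5617 = 40074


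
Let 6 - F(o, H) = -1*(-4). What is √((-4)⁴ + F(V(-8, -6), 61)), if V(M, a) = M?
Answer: √258 ≈ 16.062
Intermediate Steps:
F(o, H) = 2 (F(o, H) = 6 - (-1)*(-4) = 6 - 1*4 = 6 - 4 = 2)
√((-4)⁴ + F(V(-8, -6), 61)) = √((-4)⁴ + 2) = √(256 + 2) = √258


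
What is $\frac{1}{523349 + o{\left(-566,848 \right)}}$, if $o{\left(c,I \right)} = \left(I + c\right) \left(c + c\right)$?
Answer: $\frac{1}{204125} \approx 4.899 \cdot 10^{-6}$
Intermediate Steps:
$o{\left(c,I \right)} = 2 c \left(I + c\right)$ ($o{\left(c,I \right)} = \left(I + c\right) 2 c = 2 c \left(I + c\right)$)
$\frac{1}{523349 + o{\left(-566,848 \right)}} = \frac{1}{523349 + 2 \left(-566\right) \left(848 - 566\right)} = \frac{1}{523349 + 2 \left(-566\right) 282} = \frac{1}{523349 - 319224} = \frac{1}{204125}$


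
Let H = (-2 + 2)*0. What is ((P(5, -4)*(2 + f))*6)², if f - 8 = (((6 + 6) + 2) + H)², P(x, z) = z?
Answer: 24443136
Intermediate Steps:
H = 0 (H = 0*0 = 0)
f = 204 (f = 8 + (((6 + 6) + 2) + 0)² = 8 + ((12 + 2) + 0)² = 8 + (14 + 0)² = 8 + 14² = 8 + 196 = 204)
((P(5, -4)*(2 + f))*6)² = (-4*(2 + 204)*6)² = (-4*206*6)² = (-824*6)² = (-4944)² = 24443136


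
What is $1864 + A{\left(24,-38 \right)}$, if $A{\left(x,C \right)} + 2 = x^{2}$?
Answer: $2438$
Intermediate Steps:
$A{\left(x,C \right)} = -2 + x^{2}$
$1864 + A{\left(24,-38 \right)} = 1864 - \left(2 - 24^{2}\right) = 1864 + \left(-2 + 576\right) = 1864 + 574 = 2438$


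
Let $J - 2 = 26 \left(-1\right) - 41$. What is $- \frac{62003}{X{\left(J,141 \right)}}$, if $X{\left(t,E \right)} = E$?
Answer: $- \frac{62003}{141} \approx -439.74$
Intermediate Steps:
$J = -65$ ($J = 2 + \left(26 \left(-1\right) - 41\right) = 2 - 67 = -65$)
$- \frac{62003}{X{\left(J,141 \right)}} = - \frac{62003}{141}$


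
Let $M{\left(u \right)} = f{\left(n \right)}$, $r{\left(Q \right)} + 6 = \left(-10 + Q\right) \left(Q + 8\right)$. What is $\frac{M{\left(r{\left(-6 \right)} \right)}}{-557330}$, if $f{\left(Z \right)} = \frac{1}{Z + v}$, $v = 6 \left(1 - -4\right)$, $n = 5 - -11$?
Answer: $- \frac{1}{25637180} \approx -3.9006 \cdot 10^{-8}$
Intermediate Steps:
$n = 16$ ($n = 5 + 11 = 16$)
$v = 30$ ($v = 6 \left(1 + 4\right) = 6 \cdot 5 = 30$)
$r{\left(Q \right)} = -6 + \left(-10 + Q\right) \left(8 + Q\right)$ ($r{\left(Q \right)} = -6 + \left(-10 + Q\right) \left(Q + 8\right) = -6 + \left(-10 + Q\right) \left(8 + Q\right)$)
$f{\left(Z \right)} = \frac{1}{30 + Z}$ ($f{\left(Z \right)} = \frac{1}{Z + 30} = \frac{1}{30 + Z}$)
$M{\left(u \right)} = \frac{1}{46}$ ($M{\left(u \right)} = \frac{1}{30 + 16} = \frac{1}{46}$)
$\frac{M{\left(r{\left(-6 \right)} \right)}}{-557330} = \frac{1}{46 \left(-557330\right)} = \frac{1}{46} \left(- \frac{1}{557330}\right) = - \frac{1}{25637180}$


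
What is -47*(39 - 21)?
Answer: -846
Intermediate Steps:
-47*(39 - 21) = -47*18 = -846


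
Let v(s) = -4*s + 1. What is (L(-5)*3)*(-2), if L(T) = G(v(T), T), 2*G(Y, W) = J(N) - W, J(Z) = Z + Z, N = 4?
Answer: -39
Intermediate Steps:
J(Z) = 2*Z
v(s) = 1 - 4*s
G(Y, W) = 4 - W/2 (G(Y, W) = (2*4 - W)/2 = (8 - W)/2 = 4 - W/2)
L(T) = 4 - T/2
(L(-5)*3)*(-2) = ((4 - ½*(-5))*3)*(-2) = ((4 + 5/2)*3)*(-2) = ((13/2)*3)*(-2) = (39/2)*(-2) = -39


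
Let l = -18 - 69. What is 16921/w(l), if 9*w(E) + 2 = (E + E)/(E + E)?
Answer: -152289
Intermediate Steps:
l = -87
w(E) = -⅑ (w(E) = -2/9 + ((E + E)/(E + E))/9 = -2/9 + ((2*E)/((2*E)))/9 = -2/9 + ((2*E)*(1/(2*E)))/9 = -2/9 + (⅑)*1 = -2/9 + ⅑ = -⅑)
16921/w(l) = 16921/(-⅑) = 16921*(-9) = -152289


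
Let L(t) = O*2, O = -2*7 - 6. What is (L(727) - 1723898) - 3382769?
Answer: -5106707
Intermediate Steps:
O = -20 (O = -14 - 6 = -20)
L(t) = -40 (L(t) = -20*2 = -40)
(L(727) - 1723898) - 3382769 = (-40 - 1723898) - 3382769 = -1723938 - 3382769 = -5106707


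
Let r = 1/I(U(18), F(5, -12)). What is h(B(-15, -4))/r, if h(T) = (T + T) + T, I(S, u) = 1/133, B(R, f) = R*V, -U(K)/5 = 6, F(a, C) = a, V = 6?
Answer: -270/133 ≈ -2.0301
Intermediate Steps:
U(K) = -30 (U(K) = -5*6 = -30)
B(R, f) = 6*R (B(R, f) = R*6 = 6*R)
I(S, u) = 1/133
h(T) = 3*T (h(T) = 2*T + T = 3*T)
r = 133 (r = 1/(1/133) = 133)
h(B(-15, -4))/r = (3*(6*(-15)))/133 = (3*(-90))*(1/133) = -270*1/133 = -270/133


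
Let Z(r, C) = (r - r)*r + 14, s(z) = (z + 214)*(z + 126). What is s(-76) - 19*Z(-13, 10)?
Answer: 6634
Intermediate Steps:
s(z) = (126 + z)*(214 + z) (s(z) = (214 + z)*(126 + z) = (126 + z)*(214 + z))
Z(r, C) = 14 (Z(r, C) = 0*r + 14 = 0 + 14 = 14)
s(-76) - 19*Z(-13, 10) = (26964 + (-76)² + 340*(-76)) - 19*14 = (26964 + 5776 - 25840) - 1*266 = 6900 - 266 = 6634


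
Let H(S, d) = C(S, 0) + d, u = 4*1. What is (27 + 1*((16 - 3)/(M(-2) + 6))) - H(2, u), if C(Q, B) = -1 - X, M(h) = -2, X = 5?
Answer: 129/4 ≈ 32.250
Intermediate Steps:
u = 4
C(Q, B) = -6 (C(Q, B) = -1 - 1*5 = -1 - 5 = -6)
H(S, d) = -6 + d
(27 + 1*((16 - 3)/(M(-2) + 6))) - H(2, u) = (27 + 1*((16 - 3)/(-2 + 6))) - (-6 + 4) = (27 + 1*(13/4)) - 1*(-2) = (27 + 1*(13*(1/4))) + 2 = (27 + 1*(13/4)) + 2 = (27 + 13/4) + 2 = 121/4 + 2 = 129/4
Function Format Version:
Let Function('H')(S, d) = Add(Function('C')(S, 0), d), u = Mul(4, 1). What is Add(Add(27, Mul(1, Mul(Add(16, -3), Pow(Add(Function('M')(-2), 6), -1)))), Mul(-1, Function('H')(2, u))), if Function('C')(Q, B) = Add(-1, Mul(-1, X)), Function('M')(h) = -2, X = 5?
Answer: Rational(129, 4) ≈ 32.250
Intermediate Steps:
u = 4
Function('C')(Q, B) = -6 (Function('C')(Q, B) = Add(-1, Mul(-1, 5)) = Add(-1, -5) = -6)
Function('H')(S, d) = Add(-6, d)
Add(Add(27, Mul(1, Mul(Add(16, -3), Pow(Add(Function('M')(-2), 6), -1)))), Mul(-1, Function('H')(2, u))) = Add(Add(27, Mul(1, Mul(Add(16, -3), Pow(Add(-2, 6), -1)))), Mul(-1, Add(-6, 4))) = Add(Add(27, Mul(1, Mul(13, Pow(4, -1)))), Mul(-1, -2)) = Add(Add(27, Mul(1, Mul(13, Rational(1, 4)))), 2) = Add(Add(27, Mul(1, Rational(13, 4))), 2) = Add(Add(27, Rational(13, 4)), 2) = Add(Rational(121, 4), 2) = Rational(129, 4)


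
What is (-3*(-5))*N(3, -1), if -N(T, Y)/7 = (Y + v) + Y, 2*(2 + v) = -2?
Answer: 525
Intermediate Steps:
v = -3 (v = -2 + (½)*(-2) = -2 - 1 = -3)
N(T, Y) = 21 - 14*Y (N(T, Y) = -7*((Y - 3) + Y) = -7*((-3 + Y) + Y) = -7*(-3 + 2*Y) = 21 - 14*Y)
(-3*(-5))*N(3, -1) = (-3*(-5))*(21 - 14*(-1)) = 15*(21 + 14) = 15*35 = 525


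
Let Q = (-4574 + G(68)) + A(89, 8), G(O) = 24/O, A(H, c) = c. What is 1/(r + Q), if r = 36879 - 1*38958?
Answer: -17/112959 ≈ -0.00015050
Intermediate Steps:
r = -2079 (r = 36879 - 38958 = -2079)
Q = -77616/17 (Q = (-4574 + 24/68) + 8 = (-4574 + 24*(1/68)) + 8 = (-4574 + 6/17) + 8 = -77752/17 + 8 = -77616/17 ≈ -4565.6)
1/(r + Q) = 1/(-2079 - 77616/17) = 1/(-112959/17) = -17/112959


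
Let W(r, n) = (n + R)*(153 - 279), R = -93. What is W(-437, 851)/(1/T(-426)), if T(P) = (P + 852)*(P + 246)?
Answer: 7323553440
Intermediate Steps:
T(P) = (246 + P)*(852 + P) (T(P) = (852 + P)*(246 + P) = (246 + P)*(852 + P))
W(r, n) = 11718 - 126*n (W(r, n) = (n - 93)*(153 - 279) = (-93 + n)*(-126) = 11718 - 126*n)
W(-437, 851)/(1/T(-426)) = (11718 - 126*851)/(1/(209592 + (-426)² + 1098*(-426))) = (11718 - 107226)/(1/(209592 + 181476 - 467748)) = -95508/(1/(-76680)) = -95508/(-1/76680) = -95508*(-76680) = 7323553440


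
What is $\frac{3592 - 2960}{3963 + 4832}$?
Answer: $\frac{632}{8795} \approx 0.071859$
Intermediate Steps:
$\frac{3592 - 2960}{3963 + 4832} = \frac{632}{8795}$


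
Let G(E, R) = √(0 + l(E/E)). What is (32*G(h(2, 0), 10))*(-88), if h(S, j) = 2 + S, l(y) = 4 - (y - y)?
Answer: -5632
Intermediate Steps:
l(y) = 4 (l(y) = 4 - 1*0 = 4 + 0 = 4)
G(E, R) = 2 (G(E, R) = √(0 + 4) = √4 = 2)
(32*G(h(2, 0), 10))*(-88) = (32*2)*(-88) = 64*(-88) = -5632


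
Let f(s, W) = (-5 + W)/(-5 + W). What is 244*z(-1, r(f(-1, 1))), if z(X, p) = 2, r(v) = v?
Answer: 488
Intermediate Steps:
f(s, W) = 1
244*z(-1, r(f(-1, 1))) = 244*2 = 488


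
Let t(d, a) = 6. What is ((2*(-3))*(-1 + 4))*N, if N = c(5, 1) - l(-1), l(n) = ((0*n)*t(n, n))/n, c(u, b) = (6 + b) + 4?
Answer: -198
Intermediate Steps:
c(u, b) = 10 + b
l(n) = 0 (l(n) = ((0*n)*6)/n = (0*6)/n = 0/n = 0)
N = 11 (N = (10 + 1) - 1*0 = 11 + 0 = 11)
((2*(-3))*(-1 + 4))*N = ((2*(-3))*(-1 + 4))*11 = -6*3*11 = -18*11 = -198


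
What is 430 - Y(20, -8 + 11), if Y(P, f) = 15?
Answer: 415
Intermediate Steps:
430 - Y(20, -8 + 11) = 430 - 1*15 = 430 - 15 = 415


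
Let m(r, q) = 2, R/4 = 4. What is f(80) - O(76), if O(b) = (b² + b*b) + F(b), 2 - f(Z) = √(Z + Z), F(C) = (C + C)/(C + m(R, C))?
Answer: -450526/39 - 4*√10 ≈ -11565.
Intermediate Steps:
R = 16 (R = 4*4 = 16)
F(C) = 2*C/(2 + C) (F(C) = (C + C)/(C + 2) = (2*C)/(2 + C) = 2*C/(2 + C))
f(Z) = 2 - √2*√Z (f(Z) = 2 - √(Z + Z) = 2 - √(2*Z) = 2 - √2*√Z)
O(b) = 2*b² + 2*b/(2 + b) (O(b) = (b² + b*b) + 2*b/(2 + b) = (b² + b²) + 2*b/(2 + b) = 2*b² + 2*b/(2 + b))
f(80) - O(76) = (2 - √2*√80) - 2*76*(1 + 76*(2 + 76))/(2 + 76) = (2 - √2*4*√5) - 2*76*(1 + 76*78)/78 = (2 - 4*√10) - 2*76*(1 + 5928)/78 = (2 - 4*√10) - 2*76*5929/78 = (2 - 4*√10) - 1*450604/39 = (2 - 4*√10) - 450604/39 = -450526/39 - 4*√10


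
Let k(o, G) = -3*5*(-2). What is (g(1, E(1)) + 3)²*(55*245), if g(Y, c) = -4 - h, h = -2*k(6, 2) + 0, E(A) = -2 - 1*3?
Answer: 46906475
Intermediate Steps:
k(o, G) = 30 (k(o, G) = -15*(-2) = 30)
E(A) = -5 (E(A) = -2 - 3 = -5)
h = -60 (h = -2*30 + 0 = -60 + 0 = -60)
g(Y, c) = 56 (g(Y, c) = -4 - 1*(-60) = -4 + 60 = 56)
(g(1, E(1)) + 3)²*(55*245) = (56 + 3)²*(55*245) = 59²*13475 = 3481*13475 = 46906475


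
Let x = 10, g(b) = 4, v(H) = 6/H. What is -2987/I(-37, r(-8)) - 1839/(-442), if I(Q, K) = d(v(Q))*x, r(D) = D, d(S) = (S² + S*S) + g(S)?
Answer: -852700003/12261080 ≈ -69.545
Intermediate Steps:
d(S) = 4 + 2*S² (d(S) = (S² + S*S) + 4 = (S² + S²) + 4 = 2*S² + 4 = 4 + 2*S²)
I(Q, K) = 40 + 720/Q² (I(Q, K) = (4 + 2*(6/Q)²)*10 = (4 + 2*(36/Q²))*10 = (4 + 72/Q²)*10 = 40 + 720/Q²)
-2987/I(-37, r(-8)) - 1839/(-442) = -2987/(40 + 720/(-37)²) - 1839/(-442) = -2987/(40 + 720*(1/1369)) - 1839*(-1/442) = -2987/(40 + 720/1369) + 1839/442 = -2987/55480/1369 + 1839/442 = -2987*1369/55480 + 1839/442 = -4089203/55480 + 1839/442 = -852700003/12261080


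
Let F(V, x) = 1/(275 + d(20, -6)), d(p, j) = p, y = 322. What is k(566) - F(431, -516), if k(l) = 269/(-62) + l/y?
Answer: -7610067/2944690 ≈ -2.5843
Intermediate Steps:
F(V, x) = 1/295 (F(V, x) = 1/(275 + 20) = 1/295)
k(l) = -269/62 + l/322 (k(l) = 269/(-62) + l/322 = 269*(-1/62) + l*(1/322) = -269/62 + l/322)
k(566) - F(431, -516) = (-269/62 + (1/322)*566) - 1*1/295 = (-269/62 + 283/161) - 1/295 = -25763/9982 - 1/295 = -7610067/2944690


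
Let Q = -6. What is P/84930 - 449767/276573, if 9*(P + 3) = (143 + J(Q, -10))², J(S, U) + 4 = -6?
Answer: -56483928244/35234017335 ≈ -1.6031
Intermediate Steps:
J(S, U) = -10 (J(S, U) = -4 - 6 = -10)
P = 17662/9 (P = -3 + (143 - 10)²/9 = -3 + (⅑)*133² = -3 + (⅑)*17689 = -3 + 17689/9 = 17662/9 ≈ 1962.4)
P/84930 - 449767/276573 = (17662/9)/84930 - 449767/276573 = (17662/9)*(1/84930) - 449767*1/276573 = 8831/382185 - 449767/276573 = -56483928244/35234017335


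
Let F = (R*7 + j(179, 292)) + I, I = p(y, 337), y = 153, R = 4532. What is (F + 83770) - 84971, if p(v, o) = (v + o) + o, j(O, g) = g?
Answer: 31642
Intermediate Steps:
p(v, o) = v + 2*o (p(v, o) = (o + v) + o = v + 2*o)
I = 827 (I = 153 + 2*337 = 153 + 674 = 827)
F = 32843 (F = (4532*7 + 292) + 827 = (31724 + 292) + 827 = 32016 + 827 = 32843)
(F + 83770) - 84971 = (32843 + 83770) - 84971 = 116613 - 84971 = 31642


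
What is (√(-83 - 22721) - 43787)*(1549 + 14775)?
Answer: -714778988 + 32648*I*√5701 ≈ -7.1478e+8 + 2.4651e+6*I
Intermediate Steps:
(√(-83 - 22721) - 43787)*(1549 + 14775) = (√(-22804) - 43787)*16324 = (2*I*√5701 - 43787)*16324 = (-43787 + 2*I*√5701)*16324 = -714778988 + 32648*I*√5701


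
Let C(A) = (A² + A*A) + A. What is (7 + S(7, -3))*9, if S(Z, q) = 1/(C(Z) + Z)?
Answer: 7065/112 ≈ 63.080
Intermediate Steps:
C(A) = A + 2*A² (C(A) = (A² + A²) + A = 2*A² + A = A + 2*A²)
S(Z, q) = 1/(Z + Z*(1 + 2*Z)) (S(Z, q) = 1/(Z*(1 + 2*Z) + Z) = 1/(Z + Z*(1 + 2*Z)))
(7 + S(7, -3))*9 = (7 + (½)/(7*(1 + 7)))*9 = (7 + (½)*(⅐)/8)*9 = (7 + (½)*(⅐)*(⅛))*9 = (7 + 1/112)*9 = (785/112)*9 = 7065/112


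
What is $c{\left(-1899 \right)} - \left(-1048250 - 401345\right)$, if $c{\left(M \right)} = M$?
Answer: $1447696$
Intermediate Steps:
$c{\left(-1899 \right)} - \left(-1048250 - 401345\right) = -1899 - \left(-1048250 - 401345\right) = -1899 - -1449595 = -1899 + 1449595 = 1447696$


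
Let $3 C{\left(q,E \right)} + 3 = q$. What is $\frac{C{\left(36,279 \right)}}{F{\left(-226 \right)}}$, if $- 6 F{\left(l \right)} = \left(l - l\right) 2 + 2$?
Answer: $-33$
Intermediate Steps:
$C{\left(q,E \right)} = -1 + \frac{q}{3}$
$F{\left(l \right)} = - \frac{1}{3}$ ($F{\left(l \right)} = - \frac{\left(l - l\right) 2 + 2}{6} = - \frac{0 \cdot 2 + 2}{6} = - \frac{0 + 2}{6} = \left(- \frac{1}{6}\right) 2 = - \frac{1}{3}$)
$\frac{C{\left(36,279 \right)}}{F{\left(-226 \right)}} = \frac{-1 + \frac{1}{3} \cdot 36}{- \frac{1}{3}} = \left(-1 + 12\right) \left(-3\right) = 11 \left(-3\right) = -33$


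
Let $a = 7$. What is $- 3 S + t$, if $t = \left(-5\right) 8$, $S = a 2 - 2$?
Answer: $-76$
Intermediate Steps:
$S = 12$ ($S = 7 \cdot 2 - 2 = 14 - 2 = 12$)
$t = -40$
$- 3 S + t = \left(-3\right) 12 - 40 = -36 - 40 = -76$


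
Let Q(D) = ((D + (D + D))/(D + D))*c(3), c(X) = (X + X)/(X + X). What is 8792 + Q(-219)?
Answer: 17587/2 ≈ 8793.5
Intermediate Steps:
c(X) = 1 (c(X) = (2*X)/((2*X)) = (2*X)*(1/(2*X)) = 1)
Q(D) = 3/2 (Q(D) = ((D + (D + D))/(D + D))*1 = ((D + 2*D)/((2*D)))*1 = ((3*D)*(1/(2*D)))*1 = (3/2)*1 = 3/2)
8792 + Q(-219) = 8792 + 3/2 = 17587/2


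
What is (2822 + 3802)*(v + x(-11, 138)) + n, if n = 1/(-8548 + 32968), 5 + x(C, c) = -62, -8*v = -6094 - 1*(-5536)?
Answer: 444834721/24420 ≈ 18216.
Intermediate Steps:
v = 279/4 (v = -(-6094 - 1*(-5536))/8 = -(-6094 + 5536)/8 = -⅛*(-558) = 279/4 ≈ 69.750)
x(C, c) = -67 (x(C, c) = -5 - 62 = -67)
n = 1/24420 ≈ 4.0950e-5
(2822 + 3802)*(v + x(-11, 138)) + n = (2822 + 3802)*(279/4 - 67) + 1/24420 = 6624*(11/4) + 1/24420 = 18216 + 1/24420 = 444834721/24420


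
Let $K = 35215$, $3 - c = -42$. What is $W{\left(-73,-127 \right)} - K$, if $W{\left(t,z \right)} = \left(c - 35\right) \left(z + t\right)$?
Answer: $-37215$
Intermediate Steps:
$c = 45$ ($c = 3 - -42 = 3 + 42 = 45$)
$W{\left(t,z \right)} = 10 t + 10 z$ ($W{\left(t,z \right)} = \left(45 - 35\right) \left(z + t\right) = 10 \left(t + z\right) = 10 t + 10 z$)
$W{\left(-73,-127 \right)} - K = \left(10 \left(-73\right) + 10 \left(-127\right)\right) - 35215 = \left(-730 - 1270\right) - 35215 = -2000 - 35215 = -37215$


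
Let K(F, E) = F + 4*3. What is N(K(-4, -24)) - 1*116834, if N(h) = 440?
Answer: -116394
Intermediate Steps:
K(F, E) = 12 + F (K(F, E) = F + 12 = 12 + F)
N(K(-4, -24)) - 1*116834 = 440 - 1*116834 = 440 - 116834 = -116394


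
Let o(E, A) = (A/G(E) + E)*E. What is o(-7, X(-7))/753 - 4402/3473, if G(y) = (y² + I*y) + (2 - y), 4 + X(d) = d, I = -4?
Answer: -270162073/224904534 ≈ -1.2012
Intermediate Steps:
X(d) = -4 + d
G(y) = 2 + y² - 5*y (G(y) = (y² - 4*y) + (2 - y) = 2 + y² - 5*y)
o(E, A) = E*(E + A/(2 + E² - 5*E)) (o(E, A) = (A/(2 + E² - 5*E) + E)*E = (E + A/(2 + E² - 5*E))*E = E*(E + A/(2 + E² - 5*E)))
o(-7, X(-7))/753 - 4402/3473 = -7*((-4 - 7) - 7*(2 + (-7)² - 5*(-7)))/(2 + (-7)² - 5*(-7))/753 - 4402/3473 = -7*(-11 - 7*(2 + 49 + 35))/(2 + 49 + 35)*(1/753) - 4402*1/3473 = -7*(-11 - 7*86)/86*(1/753) - 4402/3473 = -7*1/86*(-11 - 602)*(1/753) - 4402/3473 = -7*1/86*(-613)*(1/753) - 4402/3473 = (4291/86)*(1/753) - 4402/3473 = 4291/64758 - 4402/3473 = -270162073/224904534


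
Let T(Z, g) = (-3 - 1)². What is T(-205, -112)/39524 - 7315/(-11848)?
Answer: 72326907/117070088 ≈ 0.61781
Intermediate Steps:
T(Z, g) = 16 (T(Z, g) = (-4)² = 16)
T(-205, -112)/39524 - 7315/(-11848) = 16/39524 - 7315/(-11848) = 16*(1/39524) - 7315*(-1/11848) = 4/9881 + 7315/11848 = 72326907/117070088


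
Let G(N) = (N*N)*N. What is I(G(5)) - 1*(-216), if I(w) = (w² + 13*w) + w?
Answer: 17591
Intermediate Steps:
G(N) = N³ (G(N) = N²*N = N³)
I(w) = w² + 14*w
I(G(5)) - 1*(-216) = 5³*(14 + 5³) - 1*(-216) = 125*(14 + 125) + 216 = 125*139 + 216 = 17375 + 216 = 17591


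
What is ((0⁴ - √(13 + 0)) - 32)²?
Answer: (32 + √13)² ≈ 1267.8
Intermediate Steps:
((0⁴ - √(13 + 0)) - 32)² = ((0 - √13) - 32)² = (-√13 - 32)² = (-32 - √13)²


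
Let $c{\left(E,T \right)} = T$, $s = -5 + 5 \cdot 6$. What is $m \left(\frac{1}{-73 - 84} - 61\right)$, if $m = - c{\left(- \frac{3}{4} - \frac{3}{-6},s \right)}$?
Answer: $\frac{239450}{157} \approx 1525.2$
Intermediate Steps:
$s = 25$ ($s = -5 + 30 = 25$)
$m = -25$ ($m = \left(-1\right) 25 = -25$)
$m \left(\frac{1}{-73 - 84} - 61\right) = - 25 \left(\frac{1}{-73 - 84} - 61\right) = - 25 \left(\frac{1}{-157} - 61\right) = - 25 \left(- \frac{1}{157} - 61\right) = \left(-25\right) \left(- \frac{9578}{157}\right) = \frac{239450}{157}$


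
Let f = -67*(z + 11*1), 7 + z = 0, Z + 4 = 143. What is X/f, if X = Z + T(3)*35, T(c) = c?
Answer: -61/67 ≈ -0.91045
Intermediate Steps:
Z = 139 (Z = -4 + 143 = 139)
z = -7 (z = -7 + 0 = -7)
f = -268 (f = -67*(-7 + 11*1) = -67*(-7 + 11) = -67*4 = -268)
X = 244 (X = 139 + 3*35 = 139 + 105 = 244)
X/f = 244/(-268) = 244*(-1/268) = -61/67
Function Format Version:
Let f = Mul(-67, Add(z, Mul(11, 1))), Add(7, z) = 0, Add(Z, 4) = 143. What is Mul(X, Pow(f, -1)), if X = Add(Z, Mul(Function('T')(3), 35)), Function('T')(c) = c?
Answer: Rational(-61, 67) ≈ -0.91045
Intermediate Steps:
Z = 139 (Z = Add(-4, 143) = 139)
z = -7 (z = Add(-7, 0) = -7)
f = -268 (f = Mul(-67, Add(-7, Mul(11, 1))) = Mul(-67, Add(-7, 11)) = Mul(-67, 4) = -268)
X = 244 (X = Add(139, Mul(3, 35)) = Add(139, 105) = 244)
Mul(X, Pow(f, -1)) = Mul(244, Pow(-268, -1)) = Mul(244, Rational(-1, 268)) = Rational(-61, 67)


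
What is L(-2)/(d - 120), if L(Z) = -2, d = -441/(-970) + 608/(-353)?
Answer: 684820/41523287 ≈ 0.016492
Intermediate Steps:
d = -434087/342410 (d = -441*(-1/970) + 608*(-1/353) = 441/970 - 608/353 = -434087/342410 ≈ -1.2677)
L(-2)/(d - 120) = -2/(-434087/342410 - 120) = -2/(-41523287/342410) = -342410/41523287*(-2) = 684820/41523287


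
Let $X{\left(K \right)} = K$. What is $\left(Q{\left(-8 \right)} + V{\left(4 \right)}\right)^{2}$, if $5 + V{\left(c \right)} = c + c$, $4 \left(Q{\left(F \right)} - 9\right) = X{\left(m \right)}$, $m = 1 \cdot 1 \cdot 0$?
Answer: $144$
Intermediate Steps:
$m = 0$ ($m = 1 \cdot 0 = 0$)
$Q{\left(F \right)} = 9$ ($Q{\left(F \right)} = 9 + \frac{1}{4} \cdot 0 = 9 + 0 = 9$)
$V{\left(c \right)} = -5 + 2 c$ ($V{\left(c \right)} = -5 + \left(c + c\right) = -5 + 2 c$)
$\left(Q{\left(-8 \right)} + V{\left(4 \right)}\right)^{2} = \left(9 + \left(-5 + 2 \cdot 4\right)\right)^{2} = \left(9 + \left(-5 + 8\right)\right)^{2} = \left(9 + 3\right)^{2} = 12^{2} = 144$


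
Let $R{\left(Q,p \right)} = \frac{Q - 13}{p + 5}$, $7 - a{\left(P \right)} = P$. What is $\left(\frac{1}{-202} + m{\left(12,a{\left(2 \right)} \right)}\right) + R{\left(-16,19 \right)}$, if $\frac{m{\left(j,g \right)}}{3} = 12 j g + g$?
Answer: $\frac{5269259}{2424} \approx 2173.8$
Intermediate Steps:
$a{\left(P \right)} = 7 - P$
$R{\left(Q,p \right)} = \frac{-13 + Q}{5 + p}$
$m{\left(j,g \right)} = 3 g + 36 g j$ ($m{\left(j,g \right)} = 3 \left(12 j g + g\right) = 3 \left(12 g j + g\right) = 3 \left(g + 12 g j\right) = 3 g + 36 g j$)
$\left(\frac{1}{-202} + m{\left(12,a{\left(2 \right)} \right)}\right) + R{\left(-16,19 \right)} = \left(\frac{1}{-202} + 3 \left(7 - 2\right) \left(1 + 12 \cdot 12\right)\right) + \frac{-13 - 16}{5 + 19} = \left(- \frac{1}{202} + 3 \left(7 - 2\right) \left(1 + 144\right)\right) + \frac{1}{24} \left(-29\right) = \left(- \frac{1}{202} + 3 \cdot 5 \cdot 145\right) + \frac{1}{24} \left(-29\right) = \left(- \frac{1}{202} + 2175\right) - \frac{29}{24} = \frac{439349}{202} - \frac{29}{24} = \frac{5269259}{2424}$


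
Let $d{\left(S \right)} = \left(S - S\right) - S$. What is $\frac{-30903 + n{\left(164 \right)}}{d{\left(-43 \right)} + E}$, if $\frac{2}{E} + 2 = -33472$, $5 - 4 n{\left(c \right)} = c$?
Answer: $- \frac{2071555227}{2878760} \approx -719.6$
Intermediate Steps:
$n{\left(c \right)} = \frac{5}{4} - \frac{c}{4}$
$d{\left(S \right)} = - S$ ($d{\left(S \right)} = 0 - S = - S$)
$E = - \frac{1}{16737}$ ($E = \frac{2}{-2 - 33472} = \frac{2}{-33474} = 2 \left(- \frac{1}{33474}\right) = - \frac{1}{16737} \approx -5.9748 \cdot 10^{-5}$)
$\frac{-30903 + n{\left(164 \right)}}{d{\left(-43 \right)} + E} = \frac{-30903 + \left(\frac{5}{4} - 41\right)}{\left(-1\right) \left(-43\right) - \frac{1}{16737}} = \frac{-30903 + \left(\frac{5}{4} - 41\right)}{43 - \frac{1}{16737}} = \frac{-30903 - \frac{159}{4}}{\frac{719690}{16737}} = \left(- \frac{123771}{4}\right) \frac{16737}{719690} = - \frac{2071555227}{2878760}$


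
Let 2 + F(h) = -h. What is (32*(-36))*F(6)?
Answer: 9216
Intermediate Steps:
F(h) = -2 - h
(32*(-36))*F(6) = (32*(-36))*(-2 - 1*6) = -1152*(-2 - 6) = -1152*(-8) = 9216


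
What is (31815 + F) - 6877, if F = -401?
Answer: 24537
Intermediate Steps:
(31815 + F) - 6877 = (31815 - 401) - 6877 = 31414 - 6877 = 24537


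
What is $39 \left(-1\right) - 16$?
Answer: $-55$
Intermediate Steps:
$39 \left(-1\right) - 16 = -39 - 16 = -55$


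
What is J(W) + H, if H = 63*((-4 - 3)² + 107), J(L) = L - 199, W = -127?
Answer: 9502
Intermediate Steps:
J(L) = -199 + L
H = 9828 (H = 63*((-7)² + 107) = 63*(49 + 107) = 63*156 = 9828)
J(W) + H = (-199 - 127) + 9828 = -326 + 9828 = 9502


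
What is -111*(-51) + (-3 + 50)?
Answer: 5708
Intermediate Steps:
-111*(-51) + (-3 + 50) = 5661 + 47 = 5708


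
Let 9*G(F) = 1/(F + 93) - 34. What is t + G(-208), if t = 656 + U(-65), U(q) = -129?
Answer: 541534/1035 ≈ 523.22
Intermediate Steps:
t = 527 (t = 656 - 129 = 527)
G(F) = -34/9 + 1/(9*(93 + F)) (G(F) = (1/(F + 93) - 34)/9 = (1/(93 + F) - 34)/9 = (-34 + 1/(93 + F))/9 = -34/9 + 1/(9*(93 + F)))
t + G(-208) = 527 + (-3161 - 34*(-208))/(9*(93 - 208)) = 527 + (1/9)*(-3161 + 7072)/(-115) = 527 + (1/9)*(-1/115)*3911 = 527 - 3911/1035 = 541534/1035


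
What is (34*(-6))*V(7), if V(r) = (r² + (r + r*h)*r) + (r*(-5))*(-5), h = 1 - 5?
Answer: -15708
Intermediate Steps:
h = -4
V(r) = -2*r² + 25*r (V(r) = (r² + (r + r*(-4))*r) + (r*(-5))*(-5) = (r² + (r - 4*r)*r) - 5*r*(-5) = (r² + (-3*r)*r) + 25*r = (r² - 3*r²) + 25*r = -2*r² + 25*r)
(34*(-6))*V(7) = (34*(-6))*(7*(25 - 2*7)) = -1428*(25 - 14) = -1428*11 = -204*77 = -15708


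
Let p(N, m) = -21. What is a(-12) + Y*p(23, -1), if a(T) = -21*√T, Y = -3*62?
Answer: 3906 - 42*I*√3 ≈ 3906.0 - 72.746*I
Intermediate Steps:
Y = -186
a(-12) + Y*p(23, -1) = -42*I*√3 - 186*(-21) = -42*I*√3 + 3906 = 3906 - 42*I*√3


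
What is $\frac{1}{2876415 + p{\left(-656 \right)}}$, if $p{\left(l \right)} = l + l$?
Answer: $\frac{1}{2875103} \approx 3.4781 \cdot 10^{-7}$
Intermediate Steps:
$p{\left(l \right)} = 2 l$
$\frac{1}{2876415 + p{\left(-656 \right)}} = \frac{1}{2876415 + 2 \left(-656\right)} = \frac{1}{2876415 - 1312} = \frac{1}{2875103}$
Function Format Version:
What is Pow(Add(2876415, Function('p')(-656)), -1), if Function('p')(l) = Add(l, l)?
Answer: Rational(1, 2875103) ≈ 3.4781e-7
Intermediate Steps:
Function('p')(l) = Mul(2, l)
Pow(Add(2876415, Function('p')(-656)), -1) = Pow(Add(2876415, Mul(2, -656)), -1) = Pow(Add(2876415, -1312), -1) = Pow(2875103, -1) = Rational(1, 2875103)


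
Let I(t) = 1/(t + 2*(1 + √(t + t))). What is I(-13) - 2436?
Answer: -548111/225 - 2*I*√26/225 ≈ -2436.1 - 0.045325*I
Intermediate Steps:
I(t) = 1/(2 + t + 2*√2*√t) (I(t) = 1/(t + 2*(1 + √(2*t))) = 1/(t + 2*(1 + √2*√t)) = 1/(t + (2 + 2*√2*√t)) = 1/(2 + t + 2*√2*√t))
I(-13) - 2436 = 1/(2 - 13 + 2*√2*√(-13)) - 2436 = 1/(2 - 13 + 2*√2*(I*√13)) - 2436 = 1/(2 - 13 + 2*I*√26) - 2436 = 1/(-11 + 2*I*√26) - 2436 = -2436 + 1/(-11 + 2*I*√26)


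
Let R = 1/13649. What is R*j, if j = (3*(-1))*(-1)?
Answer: 3/13649 ≈ 0.00021980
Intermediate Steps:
j = 3 (j = -3*(-1) = 3)
R = 1/13649 ≈ 7.3265e-5
R*j = (1/13649)*3 = 3/13649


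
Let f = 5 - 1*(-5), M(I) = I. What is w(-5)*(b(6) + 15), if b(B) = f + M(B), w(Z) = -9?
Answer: -279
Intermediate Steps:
f = 10 (f = 5 + 5 = 10)
b(B) = 10 + B
w(-5)*(b(6) + 15) = -9*((10 + 6) + 15) = -9*(16 + 15) = -9*31 = -279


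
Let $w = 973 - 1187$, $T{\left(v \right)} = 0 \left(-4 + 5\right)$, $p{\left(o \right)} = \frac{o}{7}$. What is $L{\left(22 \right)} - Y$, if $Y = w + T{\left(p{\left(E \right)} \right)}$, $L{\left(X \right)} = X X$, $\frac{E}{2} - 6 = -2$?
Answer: $698$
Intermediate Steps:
$E = 8$ ($E = 12 + 2 \left(-2\right) = 12 - 4 = 8$)
$L{\left(X \right)} = X^{2}$
$p{\left(o \right)} = \frac{o}{7}$ ($p{\left(o \right)} = o \frac{1}{7} = \frac{o}{7}$)
$T{\left(v \right)} = 0$ ($T{\left(v \right)} = 0 \cdot 1 = 0$)
$w = -214$
$Y = -214$ ($Y = -214 + 0 = -214$)
$L{\left(22 \right)} - Y = 22^{2} - -214 = 484 + 214 = 698$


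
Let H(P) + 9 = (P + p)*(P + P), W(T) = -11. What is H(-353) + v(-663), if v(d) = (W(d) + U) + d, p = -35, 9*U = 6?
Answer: 819737/3 ≈ 2.7325e+5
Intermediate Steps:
U = ⅔ (U = (⅑)*6 = ⅔ ≈ 0.66667)
H(P) = -9 + 2*P*(-35 + P) (H(P) = -9 + (P - 35)*(P + P) = -9 + (-35 + P)*(2*P) = -9 + 2*P*(-35 + P))
v(d) = -31/3 + d (v(d) = (-11 + ⅔) + d = -31/3 + d)
H(-353) + v(-663) = (-9 - 70*(-353) + 2*(-353)²) + (-31/3 - 663) = (-9 + 24710 + 2*124609) - 2020/3 = (-9 + 24710 + 249218) - 2020/3 = 273919 - 2020/3 = 819737/3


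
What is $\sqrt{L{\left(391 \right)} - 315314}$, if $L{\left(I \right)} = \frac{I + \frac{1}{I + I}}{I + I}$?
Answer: $\frac{i \sqrt{192821772773}}{782} \approx 561.53 i$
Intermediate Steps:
$L{\left(I \right)} = \frac{I + \frac{1}{2 I}}{2 I}$
$\sqrt{L{\left(391 \right)} - 315314} = \sqrt{\left(\frac{1}{2} + \frac{1}{4 \cdot 152881}\right) - 315314} = \sqrt{\left(\frac{1}{2} + \frac{1}{4} \cdot \frac{1}{152881}\right) - 315314} = \sqrt{\left(\frac{1}{2} + \frac{1}{611524}\right) - 315314} = \sqrt{\frac{305763}{611524} - 315314} = \sqrt{- \frac{192821772773}{611524}} = \frac{i \sqrt{192821772773}}{782}$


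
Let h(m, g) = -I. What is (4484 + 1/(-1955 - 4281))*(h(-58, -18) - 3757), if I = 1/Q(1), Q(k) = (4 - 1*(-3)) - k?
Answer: -210117464363/12472 ≈ -1.6847e+7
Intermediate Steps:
Q(k) = 7 - k (Q(k) = (4 + 3) - k = 7 - k)
I = ⅙ (I = 1/(7 - 1*1) = 1/(7 - 1) = 1/6 = ⅙ ≈ 0.16667)
h(m, g) = -⅙ (h(m, g) = -1*⅙ = -⅙)
(4484 + 1/(-1955 - 4281))*(h(-58, -18) - 3757) = (4484 + 1/(-1955 - 4281))*(-⅙ - 3757) = (4484 + 1/(-6236))*(-22543/6) = (4484 - 1/6236)*(-22543/6) = (27962223/6236)*(-22543/6) = -210117464363/12472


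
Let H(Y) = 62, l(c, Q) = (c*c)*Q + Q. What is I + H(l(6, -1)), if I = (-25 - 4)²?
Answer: 903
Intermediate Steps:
l(c, Q) = Q + Q*c² (l(c, Q) = c²*Q + Q = Q*c² + Q = Q + Q*c²)
I = 841 (I = (-29)² = 841)
I + H(l(6, -1)) = 841 + 62 = 903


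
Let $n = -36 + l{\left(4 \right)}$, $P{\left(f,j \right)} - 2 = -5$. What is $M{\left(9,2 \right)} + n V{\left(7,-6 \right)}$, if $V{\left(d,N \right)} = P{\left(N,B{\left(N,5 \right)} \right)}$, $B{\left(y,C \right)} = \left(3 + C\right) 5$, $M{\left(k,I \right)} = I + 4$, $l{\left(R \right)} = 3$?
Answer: $105$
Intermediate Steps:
$M{\left(k,I \right)} = 4 + I$
$B{\left(y,C \right)} = 15 + 5 C$
$P{\left(f,j \right)} = -3$ ($P{\left(f,j \right)} = 2 - 5 = -3$)
$V{\left(d,N \right)} = -3$
$n = -33$ ($n = -36 + 3 = -33$)
$M{\left(9,2 \right)} + n V{\left(7,-6 \right)} = \left(4 + 2\right) - -99 = 6 + 99 = 105$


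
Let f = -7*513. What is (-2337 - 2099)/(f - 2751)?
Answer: 2218/3171 ≈ 0.69946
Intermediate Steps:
f = -3591
(-2337 - 2099)/(f - 2751) = (-2337 - 2099)/(-3591 - 2751) = -4436/(-6342) = -4436*(-1/6342) = 2218/3171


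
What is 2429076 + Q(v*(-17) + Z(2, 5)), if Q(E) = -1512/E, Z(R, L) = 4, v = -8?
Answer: 12145326/5 ≈ 2.4291e+6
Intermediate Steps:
2429076 + Q(v*(-17) + Z(2, 5)) = 2429076 - 1512/(-8*(-17) + 4) = 2429076 - 1512/(136 + 4) = 2429076 - 1512/140 = 2429076 - 1512*1/140 = 2429076 - 54/5 = 12145326/5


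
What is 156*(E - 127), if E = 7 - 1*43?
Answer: -25428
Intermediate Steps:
E = -36 (E = 7 - 43 = -36)
156*(E - 127) = 156*(-36 - 127) = 156*(-163) = -25428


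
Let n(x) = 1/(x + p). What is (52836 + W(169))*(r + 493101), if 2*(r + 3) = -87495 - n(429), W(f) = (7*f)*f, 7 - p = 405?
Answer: 3520954466995/31 ≈ 1.1358e+11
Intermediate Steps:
p = -398 (p = 7 - 1*405 = 7 - 405 = -398)
n(x) = 1/(-398 + x) (n(x) = 1/(x - 398) = 1/(-398 + x))
W(f) = 7*f**2
r = -1356266/31 (r = -3 + (-87495 - 1/(-398 + 429))/2 = -3 + (-87495 - 1/31)/2 = -3 + (1/2)*(-2712346/31) = -3 - 1356173/31 = -1356266/31 ≈ -43751.)
(52836 + W(169))*(r + 493101) = (52836 + 7*169**2)*(-1356266/31 + 493101) = (52836 + 7*28561)*(13929865/31) = (52836 + 199927)*(13929865/31) = 252763*(13929865/31) = 3520954466995/31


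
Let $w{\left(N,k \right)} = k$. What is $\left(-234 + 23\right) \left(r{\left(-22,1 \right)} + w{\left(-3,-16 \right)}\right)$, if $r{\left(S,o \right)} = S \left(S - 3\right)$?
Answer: $-112674$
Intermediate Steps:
$r{\left(S,o \right)} = S \left(-3 + S\right)$
$\left(-234 + 23\right) \left(r{\left(-22,1 \right)} + w{\left(-3,-16 \right)}\right) = \left(-234 + 23\right) \left(- 22 \left(-3 - 22\right) - 16\right) = - 211 \left(\left(-22\right) \left(-25\right) - 16\right) = - 211 \left(550 - 16\right) = \left(-211\right) 534 = -112674$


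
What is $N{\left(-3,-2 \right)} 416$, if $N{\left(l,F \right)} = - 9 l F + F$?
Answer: $-23296$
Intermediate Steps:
$N{\left(l,F \right)} = F - 9 F l$ ($N{\left(l,F \right)} = - 9 F l + F = F - 9 F l$)
$N{\left(-3,-2 \right)} 416 = - 2 \left(1 - -27\right) 416 = - 2 \left(1 + 27\right) 416 = \left(-2\right) 28 \cdot 416 = \left(-56\right) 416 = -23296$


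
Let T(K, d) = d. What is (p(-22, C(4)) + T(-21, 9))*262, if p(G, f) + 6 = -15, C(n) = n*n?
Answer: -3144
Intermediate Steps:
C(n) = n²
p(G, f) = -21 (p(G, f) = -6 - 15 = -21)
(p(-22, C(4)) + T(-21, 9))*262 = (-21 + 9)*262 = -12*262 = -3144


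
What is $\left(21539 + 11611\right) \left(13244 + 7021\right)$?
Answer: $671784750$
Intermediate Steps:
$\left(21539 + 11611\right) \left(13244 + 7021\right) = 33150 \cdot 20265 = 671784750$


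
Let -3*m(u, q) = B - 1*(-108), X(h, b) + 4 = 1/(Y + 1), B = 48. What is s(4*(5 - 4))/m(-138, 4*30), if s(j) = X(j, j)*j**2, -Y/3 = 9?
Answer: 210/169 ≈ 1.2426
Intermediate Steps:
Y = -27 (Y = -3*9 = -27)
X(h, b) = -105/26 (X(h, b) = -4 + 1/(-27 + 1) = -4 + 1/(-26) = -4 - 1/26 = -105/26)
s(j) = -105*j**2/26
m(u, q) = -52 (m(u, q) = -(48 - 1*(-108))/3 = -(48 + 108)/3 = -1/3*156 = -52)
s(4*(5 - 4))/m(-138, 4*30) = -105*16*(5 - 4)**2/26/(-52) = -105*(4*1)**2/26*(-1/52) = -105/26*4**2*(-1/52) = -105/26*16*(-1/52) = -840/13*(-1/52) = 210/169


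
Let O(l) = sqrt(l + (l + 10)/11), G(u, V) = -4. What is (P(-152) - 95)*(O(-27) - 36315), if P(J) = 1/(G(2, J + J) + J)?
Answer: 179408205/52 - 14821*I*sqrt(3454)/1716 ≈ 3.4502e+6 - 507.6*I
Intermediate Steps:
O(l) = sqrt(10/11 + 12*l/11) (O(l) = sqrt(l + (10 + l)*(1/11)) = sqrt(l + (10/11 + l/11)) = sqrt(10/11 + 12*l/11))
P(J) = 1/(-4 + J)
(P(-152) - 95)*(O(-27) - 36315) = (1/(-4 - 152) - 95)*(sqrt(110 + 132*(-27))/11 - 36315) = (1/(-156) - 95)*(sqrt(110 - 3564)/11 - 36315) = (-1/156 - 95)*(sqrt(-3454)/11 - 36315) = -14821*((I*sqrt(3454))/11 - 36315)/156 = -14821*(I*sqrt(3454)/11 - 36315)/156 = -14821*(-36315 + I*sqrt(3454)/11)/156 = 179408205/52 - 14821*I*sqrt(3454)/1716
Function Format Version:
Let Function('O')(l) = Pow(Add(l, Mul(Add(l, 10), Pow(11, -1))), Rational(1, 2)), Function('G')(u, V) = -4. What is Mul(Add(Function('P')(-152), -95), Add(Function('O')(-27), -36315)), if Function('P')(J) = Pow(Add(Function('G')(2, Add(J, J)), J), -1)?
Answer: Add(Rational(179408205, 52), Mul(Rational(-14821, 1716), I, Pow(3454, Rational(1, 2)))) ≈ Add(3.4502e+6, Mul(-507.60, I))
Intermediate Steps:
Function('O')(l) = Pow(Add(Rational(10, 11), Mul(Rational(12, 11), l)), Rational(1, 2)) (Function('O')(l) = Pow(Add(l, Mul(Add(10, l), Rational(1, 11))), Rational(1, 2)) = Pow(Add(l, Add(Rational(10, 11), Mul(Rational(1, 11), l))), Rational(1, 2)) = Pow(Add(Rational(10, 11), Mul(Rational(12, 11), l)), Rational(1, 2)))
Function('P')(J) = Pow(Add(-4, J), -1)
Mul(Add(Function('P')(-152), -95), Add(Function('O')(-27), -36315)) = Mul(Add(Pow(Add(-4, -152), -1), -95), Add(Mul(Rational(1, 11), Pow(Add(110, Mul(132, -27)), Rational(1, 2))), -36315)) = Mul(Add(Pow(-156, -1), -95), Add(Mul(Rational(1, 11), Pow(Add(110, -3564), Rational(1, 2))), -36315)) = Mul(Add(Rational(-1, 156), -95), Add(Mul(Rational(1, 11), Pow(-3454, Rational(1, 2))), -36315)) = Mul(Rational(-14821, 156), Add(Mul(Rational(1, 11), Mul(I, Pow(3454, Rational(1, 2)))), -36315)) = Mul(Rational(-14821, 156), Add(Mul(Rational(1, 11), I, Pow(3454, Rational(1, 2))), -36315)) = Mul(Rational(-14821, 156), Add(-36315, Mul(Rational(1, 11), I, Pow(3454, Rational(1, 2))))) = Add(Rational(179408205, 52), Mul(Rational(-14821, 1716), I, Pow(3454, Rational(1, 2))))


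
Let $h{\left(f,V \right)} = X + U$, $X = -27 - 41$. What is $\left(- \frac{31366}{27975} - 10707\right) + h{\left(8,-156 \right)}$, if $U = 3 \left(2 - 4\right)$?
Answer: $- \frac{301629841}{27975} \approx -10782.0$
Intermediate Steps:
$U = -6$ ($U = 3 \left(-2\right) = -6$)
$X = -68$
$h{\left(f,V \right)} = -74$ ($h{\left(f,V \right)} = -68 - 6 = -74$)
$\left(- \frac{31366}{27975} - 10707\right) + h{\left(8,-156 \right)} = \left(- \frac{31366}{27975} - 10707\right) - 74 = - \frac{299559691}{27975} - 74 = - \frac{301629841}{27975}$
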